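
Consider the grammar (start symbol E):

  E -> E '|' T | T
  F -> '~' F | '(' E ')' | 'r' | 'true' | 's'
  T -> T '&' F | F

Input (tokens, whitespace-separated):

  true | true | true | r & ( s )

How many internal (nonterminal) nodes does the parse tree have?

[E [E [E [E [T [F true]]] | [T [F true]]] | [T [F true]]] | [T [T [F r]] & [F ( [E [T [F s]]] )]]]

17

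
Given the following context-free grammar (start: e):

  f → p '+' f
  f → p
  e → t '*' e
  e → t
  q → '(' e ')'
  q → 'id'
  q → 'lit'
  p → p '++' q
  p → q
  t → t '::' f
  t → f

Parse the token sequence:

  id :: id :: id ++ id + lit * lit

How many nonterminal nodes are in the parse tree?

[e [t [t [t [f [p [q id]]]] :: [f [p [q id]]]] :: [f [p [p [q id]] ++ [q id]] + [f [p [q lit]]]]] * [e [t [f [p [q lit]]]]]]

23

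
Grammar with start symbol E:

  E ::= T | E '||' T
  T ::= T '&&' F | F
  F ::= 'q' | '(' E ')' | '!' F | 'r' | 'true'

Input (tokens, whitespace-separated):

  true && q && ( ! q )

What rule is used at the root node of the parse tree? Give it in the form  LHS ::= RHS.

[E [T [T [T [F true]] && [F q]] && [F ( [E [T [F ! [F q]]]] )]]]

E ::= T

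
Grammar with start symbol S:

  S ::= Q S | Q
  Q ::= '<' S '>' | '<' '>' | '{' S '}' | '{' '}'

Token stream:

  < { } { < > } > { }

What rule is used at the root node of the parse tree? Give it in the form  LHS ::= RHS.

S ::= Q S

[S [Q < [S [Q { }] [S [Q { [S [Q < >]] }]]] >] [S [Q { }]]]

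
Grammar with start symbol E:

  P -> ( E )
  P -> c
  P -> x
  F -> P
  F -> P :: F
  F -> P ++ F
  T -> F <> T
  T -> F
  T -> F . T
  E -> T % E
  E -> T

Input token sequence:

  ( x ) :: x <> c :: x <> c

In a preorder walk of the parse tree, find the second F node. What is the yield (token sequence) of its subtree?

[E [T [F [P ( [E [T [F [P x]]]] )] :: [F [P x]]] <> [T [F [P c] :: [F [P x]]] <> [T [F [P c]]]]]]

x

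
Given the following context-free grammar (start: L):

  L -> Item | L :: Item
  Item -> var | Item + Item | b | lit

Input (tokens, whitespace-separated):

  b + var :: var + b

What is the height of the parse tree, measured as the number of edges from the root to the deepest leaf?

[L [L [Item [Item b] + [Item var]]] :: [Item [Item var] + [Item b]]]

4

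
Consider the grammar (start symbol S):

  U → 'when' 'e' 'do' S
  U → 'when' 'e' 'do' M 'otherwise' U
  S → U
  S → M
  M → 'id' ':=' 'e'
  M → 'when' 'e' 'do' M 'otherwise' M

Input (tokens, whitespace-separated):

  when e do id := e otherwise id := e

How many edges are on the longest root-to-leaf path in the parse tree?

[S [M when e do [M id := e] otherwise [M id := e]]]

3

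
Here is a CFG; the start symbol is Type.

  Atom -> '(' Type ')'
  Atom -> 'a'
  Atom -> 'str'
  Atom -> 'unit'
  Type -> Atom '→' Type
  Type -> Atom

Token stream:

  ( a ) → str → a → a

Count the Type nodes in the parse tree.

5

[Type [Atom ( [Type [Atom a]] )] → [Type [Atom str] → [Type [Atom a] → [Type [Atom a]]]]]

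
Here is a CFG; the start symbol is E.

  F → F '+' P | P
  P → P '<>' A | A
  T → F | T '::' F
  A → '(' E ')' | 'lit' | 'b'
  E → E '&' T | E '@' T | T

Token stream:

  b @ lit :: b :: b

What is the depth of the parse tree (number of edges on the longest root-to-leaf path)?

7

[E [E [T [F [P [A b]]]]] @ [T [T [T [F [P [A lit]]]] :: [F [P [A b]]]] :: [F [P [A b]]]]]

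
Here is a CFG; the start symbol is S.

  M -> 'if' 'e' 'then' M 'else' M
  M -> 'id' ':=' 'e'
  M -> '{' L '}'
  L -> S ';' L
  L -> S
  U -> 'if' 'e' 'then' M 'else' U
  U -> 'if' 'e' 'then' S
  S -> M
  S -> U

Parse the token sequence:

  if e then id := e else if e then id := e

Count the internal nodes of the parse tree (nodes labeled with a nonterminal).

[S [U if e then [M id := e] else [U if e then [S [M id := e]]]]]

6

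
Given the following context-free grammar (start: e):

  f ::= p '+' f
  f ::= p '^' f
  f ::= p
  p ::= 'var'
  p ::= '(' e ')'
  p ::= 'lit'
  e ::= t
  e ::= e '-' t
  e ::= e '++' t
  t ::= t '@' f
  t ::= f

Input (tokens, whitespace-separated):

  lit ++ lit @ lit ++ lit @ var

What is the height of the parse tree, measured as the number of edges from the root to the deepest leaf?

6

[e [e [e [t [f [p lit]]]] ++ [t [t [f [p lit]]] @ [f [p lit]]]] ++ [t [t [f [p lit]]] @ [f [p var]]]]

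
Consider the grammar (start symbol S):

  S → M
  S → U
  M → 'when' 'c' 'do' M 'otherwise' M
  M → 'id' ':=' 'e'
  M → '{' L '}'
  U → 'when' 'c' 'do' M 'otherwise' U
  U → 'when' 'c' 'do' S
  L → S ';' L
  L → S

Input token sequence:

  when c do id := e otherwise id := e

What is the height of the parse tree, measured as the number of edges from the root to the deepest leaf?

3

[S [M when c do [M id := e] otherwise [M id := e]]]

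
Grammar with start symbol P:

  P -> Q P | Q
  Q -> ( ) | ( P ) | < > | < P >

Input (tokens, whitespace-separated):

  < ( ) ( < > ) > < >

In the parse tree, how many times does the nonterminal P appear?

[P [Q < [P [Q ( )] [P [Q ( [P [Q < >]] )]]] >] [P [Q < >]]]

5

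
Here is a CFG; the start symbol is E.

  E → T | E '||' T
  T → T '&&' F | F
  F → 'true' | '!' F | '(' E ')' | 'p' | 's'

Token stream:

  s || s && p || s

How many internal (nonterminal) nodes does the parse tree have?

11

[E [E [E [T [F s]]] || [T [T [F s]] && [F p]]] || [T [F s]]]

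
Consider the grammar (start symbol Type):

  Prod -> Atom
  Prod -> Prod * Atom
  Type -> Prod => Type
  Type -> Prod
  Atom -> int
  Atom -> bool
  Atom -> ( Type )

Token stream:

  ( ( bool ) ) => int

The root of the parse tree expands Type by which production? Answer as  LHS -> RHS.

[Type [Prod [Atom ( [Type [Prod [Atom ( [Type [Prod [Atom bool]]] )]]] )]] => [Type [Prod [Atom int]]]]

Type -> Prod => Type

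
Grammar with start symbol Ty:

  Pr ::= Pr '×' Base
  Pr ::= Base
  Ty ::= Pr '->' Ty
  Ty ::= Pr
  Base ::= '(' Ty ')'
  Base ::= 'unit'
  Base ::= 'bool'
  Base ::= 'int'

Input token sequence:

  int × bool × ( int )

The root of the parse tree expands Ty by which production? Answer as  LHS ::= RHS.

[Ty [Pr [Pr [Pr [Base int]] × [Base bool]] × [Base ( [Ty [Pr [Base int]]] )]]]

Ty ::= Pr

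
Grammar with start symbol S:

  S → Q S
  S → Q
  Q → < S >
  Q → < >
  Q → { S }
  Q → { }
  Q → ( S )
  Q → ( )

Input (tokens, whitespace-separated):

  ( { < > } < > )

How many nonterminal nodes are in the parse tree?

[S [Q ( [S [Q { [S [Q < >]] }] [S [Q < >]]] )]]

8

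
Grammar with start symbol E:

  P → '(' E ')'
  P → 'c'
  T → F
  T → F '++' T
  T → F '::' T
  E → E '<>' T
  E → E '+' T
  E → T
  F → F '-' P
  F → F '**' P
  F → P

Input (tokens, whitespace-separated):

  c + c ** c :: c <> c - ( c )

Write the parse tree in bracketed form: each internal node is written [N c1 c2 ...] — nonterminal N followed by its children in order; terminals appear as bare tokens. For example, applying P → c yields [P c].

E
E <> T
E + T <> T
T + T <> T
F + T <> T
P + T <> T
c + T <> T
c + F :: T <> T
c + F ** P :: T <> T
c + P ** P :: T <> T
c + c ** P :: T <> T
c + c ** c :: T <> T
c + c ** c :: F <> T
c + c ** c :: P <> T
c + c ** c :: c <> T
c + c ** c :: c <> F
c + c ** c :: c <> F - P
c + c ** c :: c <> P - P
c + c ** c :: c <> c - P
c + c ** c :: c <> c - ( E )
c + c ** c :: c <> c - ( T )
c + c ** c :: c <> c - ( F )
c + c ** c :: c <> c - ( P )
c + c ** c :: c <> c - ( c )

[E [E [E [T [F [P c]]]] + [T [F [F [P c]] ** [P c]] :: [T [F [P c]]]]] <> [T [F [F [P c]] - [P ( [E [T [F [P c]]]] )]]]]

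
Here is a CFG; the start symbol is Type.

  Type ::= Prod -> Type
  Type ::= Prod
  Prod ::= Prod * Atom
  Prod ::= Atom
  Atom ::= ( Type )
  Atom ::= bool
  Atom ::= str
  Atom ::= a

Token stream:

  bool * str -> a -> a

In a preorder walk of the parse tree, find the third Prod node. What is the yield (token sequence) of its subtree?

a

[Type [Prod [Prod [Atom bool]] * [Atom str]] -> [Type [Prod [Atom a]] -> [Type [Prod [Atom a]]]]]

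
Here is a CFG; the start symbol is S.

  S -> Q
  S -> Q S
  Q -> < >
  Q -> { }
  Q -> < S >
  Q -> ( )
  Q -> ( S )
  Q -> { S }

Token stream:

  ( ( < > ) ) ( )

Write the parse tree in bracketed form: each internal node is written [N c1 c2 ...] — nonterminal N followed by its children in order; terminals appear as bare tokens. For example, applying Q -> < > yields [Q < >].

[S [Q ( [S [Q ( [S [Q < >]] )]] )] [S [Q ( )]]]

S
Q S
( S ) S
( Q ) S
( ( S ) ) S
( ( Q ) ) S
( ( < > ) ) S
( ( < > ) ) Q
( ( < > ) ) ( )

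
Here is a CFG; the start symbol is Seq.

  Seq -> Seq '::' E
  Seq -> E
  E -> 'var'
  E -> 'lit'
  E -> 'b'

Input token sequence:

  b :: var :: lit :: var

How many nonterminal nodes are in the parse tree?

8

[Seq [Seq [Seq [Seq [E b]] :: [E var]] :: [E lit]] :: [E var]]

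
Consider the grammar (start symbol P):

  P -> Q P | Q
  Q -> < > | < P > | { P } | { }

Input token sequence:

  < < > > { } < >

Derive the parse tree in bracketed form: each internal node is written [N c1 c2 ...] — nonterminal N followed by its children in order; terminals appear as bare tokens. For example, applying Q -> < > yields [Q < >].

[P [Q < [P [Q < >]] >] [P [Q { }] [P [Q < >]]]]

P
Q P
< P > P
< Q > P
< < > > P
< < > > Q P
< < > > { } P
< < > > { } Q
< < > > { } < >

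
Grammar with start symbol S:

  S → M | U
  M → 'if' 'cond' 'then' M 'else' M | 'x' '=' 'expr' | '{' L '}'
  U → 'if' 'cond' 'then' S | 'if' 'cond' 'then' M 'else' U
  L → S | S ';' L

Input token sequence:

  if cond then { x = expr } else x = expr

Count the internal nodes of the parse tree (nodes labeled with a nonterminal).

[S [M if cond then [M { [L [S [M x = expr]]] }] else [M x = expr]]]

7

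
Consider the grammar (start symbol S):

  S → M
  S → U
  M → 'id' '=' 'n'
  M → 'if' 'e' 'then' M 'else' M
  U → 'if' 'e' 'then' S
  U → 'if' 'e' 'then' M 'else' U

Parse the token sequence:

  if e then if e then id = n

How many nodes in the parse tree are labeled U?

[S [U if e then [S [U if e then [S [M id = n]]]]]]

2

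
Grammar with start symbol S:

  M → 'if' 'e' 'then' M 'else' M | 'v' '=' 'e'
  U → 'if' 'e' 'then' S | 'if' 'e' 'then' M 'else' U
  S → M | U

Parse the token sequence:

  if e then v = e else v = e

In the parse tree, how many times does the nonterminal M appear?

[S [M if e then [M v = e] else [M v = e]]]

3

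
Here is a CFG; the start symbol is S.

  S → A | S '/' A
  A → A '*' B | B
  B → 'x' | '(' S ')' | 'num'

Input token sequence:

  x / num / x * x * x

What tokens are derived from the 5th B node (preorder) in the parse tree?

x

[S [S [S [A [B x]]] / [A [B num]]] / [A [A [A [B x]] * [B x]] * [B x]]]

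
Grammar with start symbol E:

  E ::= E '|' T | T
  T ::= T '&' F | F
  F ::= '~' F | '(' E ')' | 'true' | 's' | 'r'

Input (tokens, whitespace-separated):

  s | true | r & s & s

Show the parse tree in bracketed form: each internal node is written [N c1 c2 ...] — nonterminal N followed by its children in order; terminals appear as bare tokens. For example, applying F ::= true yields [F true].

E
E | T
E | T | T
T | T | T
F | T | T
s | T | T
s | F | T
s | true | T
s | true | T & F
s | true | T & F & F
s | true | F & F & F
s | true | r & F & F
s | true | r & s & F
s | true | r & s & s

[E [E [E [T [F s]]] | [T [F true]]] | [T [T [T [F r]] & [F s]] & [F s]]]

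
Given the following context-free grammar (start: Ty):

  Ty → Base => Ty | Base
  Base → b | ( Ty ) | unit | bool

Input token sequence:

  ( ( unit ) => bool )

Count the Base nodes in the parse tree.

4

[Ty [Base ( [Ty [Base ( [Ty [Base unit]] )] => [Ty [Base bool]]] )]]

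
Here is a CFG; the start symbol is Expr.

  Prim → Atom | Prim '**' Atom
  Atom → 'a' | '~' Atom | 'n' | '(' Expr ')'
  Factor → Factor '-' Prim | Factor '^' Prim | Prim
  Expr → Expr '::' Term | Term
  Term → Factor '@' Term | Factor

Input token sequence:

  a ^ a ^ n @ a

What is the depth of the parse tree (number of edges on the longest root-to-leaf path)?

[Expr [Term [Factor [Factor [Factor [Prim [Atom a]]] ^ [Prim [Atom a]]] ^ [Prim [Atom n]]] @ [Term [Factor [Prim [Atom a]]]]]]

7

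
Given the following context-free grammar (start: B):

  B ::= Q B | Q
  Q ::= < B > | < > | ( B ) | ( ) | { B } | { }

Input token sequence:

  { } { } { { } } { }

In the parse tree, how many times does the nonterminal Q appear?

[B [Q { }] [B [Q { }] [B [Q { [B [Q { }]] }] [B [Q { }]]]]]

5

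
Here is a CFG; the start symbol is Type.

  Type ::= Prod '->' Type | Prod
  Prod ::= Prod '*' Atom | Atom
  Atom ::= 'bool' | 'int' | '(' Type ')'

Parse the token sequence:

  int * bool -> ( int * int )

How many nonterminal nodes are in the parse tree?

[Type [Prod [Prod [Atom int]] * [Atom bool]] -> [Type [Prod [Atom ( [Type [Prod [Prod [Atom int]] * [Atom int]]] )]]]]

13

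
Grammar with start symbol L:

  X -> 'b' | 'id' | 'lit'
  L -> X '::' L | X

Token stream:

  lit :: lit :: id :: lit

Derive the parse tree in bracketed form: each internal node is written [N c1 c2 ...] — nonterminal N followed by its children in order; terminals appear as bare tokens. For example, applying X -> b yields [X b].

L
X :: L
lit :: L
lit :: X :: L
lit :: lit :: L
lit :: lit :: X :: L
lit :: lit :: id :: L
lit :: lit :: id :: X
lit :: lit :: id :: lit

[L [X lit] :: [L [X lit] :: [L [X id] :: [L [X lit]]]]]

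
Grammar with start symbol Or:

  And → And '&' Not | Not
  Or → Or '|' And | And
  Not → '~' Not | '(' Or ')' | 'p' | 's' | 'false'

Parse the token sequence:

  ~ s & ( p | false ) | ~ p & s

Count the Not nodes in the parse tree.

8

[Or [Or [And [And [Not ~ [Not s]]] & [Not ( [Or [Or [And [Not p]]] | [And [Not false]]] )]]] | [And [And [Not ~ [Not p]]] & [Not s]]]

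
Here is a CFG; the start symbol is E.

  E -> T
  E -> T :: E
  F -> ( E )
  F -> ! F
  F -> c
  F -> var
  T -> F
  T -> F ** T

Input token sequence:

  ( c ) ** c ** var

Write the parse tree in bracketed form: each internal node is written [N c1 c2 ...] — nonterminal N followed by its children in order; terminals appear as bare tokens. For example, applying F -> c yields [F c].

[E [T [F ( [E [T [F c]]] )] ** [T [F c] ** [T [F var]]]]]

E
T
F ** T
( E ) ** T
( T ) ** T
( F ) ** T
( c ) ** T
( c ) ** F ** T
( c ) ** c ** T
( c ) ** c ** F
( c ) ** c ** var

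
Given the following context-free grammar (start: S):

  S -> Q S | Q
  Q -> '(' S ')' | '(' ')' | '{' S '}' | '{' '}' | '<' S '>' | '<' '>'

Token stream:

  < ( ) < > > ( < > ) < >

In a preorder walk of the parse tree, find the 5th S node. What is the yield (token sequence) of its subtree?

[S [Q < [S [Q ( )] [S [Q < >]]] >] [S [Q ( [S [Q < >]] )] [S [Q < >]]]]

< >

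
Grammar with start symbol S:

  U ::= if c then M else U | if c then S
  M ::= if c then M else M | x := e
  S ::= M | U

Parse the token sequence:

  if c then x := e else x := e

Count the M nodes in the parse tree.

3

[S [M if c then [M x := e] else [M x := e]]]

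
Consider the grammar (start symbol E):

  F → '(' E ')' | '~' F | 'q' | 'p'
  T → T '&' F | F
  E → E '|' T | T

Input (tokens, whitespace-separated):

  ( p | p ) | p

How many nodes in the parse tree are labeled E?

4

[E [E [T [F ( [E [E [T [F p]]] | [T [F p]]] )]]] | [T [F p]]]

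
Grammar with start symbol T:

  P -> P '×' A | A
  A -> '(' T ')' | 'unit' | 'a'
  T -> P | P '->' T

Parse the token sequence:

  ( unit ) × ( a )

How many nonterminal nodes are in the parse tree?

[T [P [P [A ( [T [P [A unit]]] )]] × [A ( [T [P [A a]]] )]]]

11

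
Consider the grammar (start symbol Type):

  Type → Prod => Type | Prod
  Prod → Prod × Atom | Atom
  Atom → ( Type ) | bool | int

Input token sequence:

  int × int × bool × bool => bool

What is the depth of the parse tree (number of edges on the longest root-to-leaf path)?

[Type [Prod [Prod [Prod [Prod [Atom int]] × [Atom int]] × [Atom bool]] × [Atom bool]] => [Type [Prod [Atom bool]]]]

6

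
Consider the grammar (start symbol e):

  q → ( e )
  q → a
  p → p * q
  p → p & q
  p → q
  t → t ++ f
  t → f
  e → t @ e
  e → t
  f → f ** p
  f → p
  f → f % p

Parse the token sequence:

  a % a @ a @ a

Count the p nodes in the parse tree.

4

[e [t [f [f [p [q a]]] % [p [q a]]]] @ [e [t [f [p [q a]]]] @ [e [t [f [p [q a]]]]]]]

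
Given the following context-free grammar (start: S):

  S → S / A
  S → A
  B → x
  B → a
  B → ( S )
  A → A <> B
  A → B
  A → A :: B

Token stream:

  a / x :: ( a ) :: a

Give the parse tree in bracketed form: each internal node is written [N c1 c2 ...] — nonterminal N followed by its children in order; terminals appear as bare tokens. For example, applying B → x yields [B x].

[S [S [A [B a]]] / [A [A [A [B x]] :: [B ( [S [A [B a]]] )]] :: [B a]]]

S
S / A
A / A
B / A
a / A
a / A :: B
a / A :: B :: B
a / B :: B :: B
a / x :: B :: B
a / x :: ( S ) :: B
a / x :: ( A ) :: B
a / x :: ( B ) :: B
a / x :: ( a ) :: B
a / x :: ( a ) :: a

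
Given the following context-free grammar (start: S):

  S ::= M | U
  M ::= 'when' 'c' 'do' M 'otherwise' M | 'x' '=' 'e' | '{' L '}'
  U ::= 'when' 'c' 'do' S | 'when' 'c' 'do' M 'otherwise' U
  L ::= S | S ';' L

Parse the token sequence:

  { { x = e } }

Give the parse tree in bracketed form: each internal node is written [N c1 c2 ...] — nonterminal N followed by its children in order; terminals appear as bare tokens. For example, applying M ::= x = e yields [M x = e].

S
M
{ L }
{ S }
{ M }
{ { L } }
{ { S } }
{ { M } }
{ { x = e } }

[S [M { [L [S [M { [L [S [M x = e]]] }]]] }]]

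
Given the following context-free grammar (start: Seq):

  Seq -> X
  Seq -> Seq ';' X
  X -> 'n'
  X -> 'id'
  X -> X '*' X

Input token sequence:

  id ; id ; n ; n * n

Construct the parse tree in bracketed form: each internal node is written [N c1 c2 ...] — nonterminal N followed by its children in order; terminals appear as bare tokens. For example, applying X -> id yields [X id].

Seq
Seq ; X
Seq ; X ; X
Seq ; X ; X ; X
X ; X ; X ; X
id ; X ; X ; X
id ; id ; X ; X
id ; id ; n ; X
id ; id ; n ; X * X
id ; id ; n ; n * X
id ; id ; n ; n * n

[Seq [Seq [Seq [Seq [X id]] ; [X id]] ; [X n]] ; [X [X n] * [X n]]]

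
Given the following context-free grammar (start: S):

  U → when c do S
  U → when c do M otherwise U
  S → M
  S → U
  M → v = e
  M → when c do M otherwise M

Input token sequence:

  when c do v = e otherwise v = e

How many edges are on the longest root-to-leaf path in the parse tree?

3

[S [M when c do [M v = e] otherwise [M v = e]]]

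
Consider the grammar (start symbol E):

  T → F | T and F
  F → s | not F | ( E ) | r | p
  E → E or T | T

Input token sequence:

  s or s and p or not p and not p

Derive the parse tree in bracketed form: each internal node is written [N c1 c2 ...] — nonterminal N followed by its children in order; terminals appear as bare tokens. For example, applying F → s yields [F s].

[E [E [E [T [F s]]] or [T [T [F s]] and [F p]]] or [T [T [F not [F p]]] and [F not [F p]]]]

E
E or T
E or T or T
T or T or T
F or T or T
s or T or T
s or T and F or T
s or F and F or T
s or s and F or T
s or s and p or T
s or s and p or T and F
s or s and p or F and F
s or s and p or not F and F
s or s and p or not p and F
s or s and p or not p and not F
s or s and p or not p and not p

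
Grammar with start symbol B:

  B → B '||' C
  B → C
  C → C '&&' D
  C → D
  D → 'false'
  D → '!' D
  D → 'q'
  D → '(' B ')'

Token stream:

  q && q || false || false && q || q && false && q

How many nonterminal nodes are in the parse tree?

20

[B [B [B [B [C [C [D q]] && [D q]]] || [C [D false]]] || [C [C [D false]] && [D q]]] || [C [C [C [D q]] && [D false]] && [D q]]]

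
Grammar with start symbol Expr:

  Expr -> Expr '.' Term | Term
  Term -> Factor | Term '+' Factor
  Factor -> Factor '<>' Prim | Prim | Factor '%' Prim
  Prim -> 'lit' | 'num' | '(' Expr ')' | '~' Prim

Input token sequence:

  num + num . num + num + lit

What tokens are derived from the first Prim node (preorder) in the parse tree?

[Expr [Expr [Term [Term [Factor [Prim num]]] + [Factor [Prim num]]]] . [Term [Term [Term [Factor [Prim num]]] + [Factor [Prim num]]] + [Factor [Prim lit]]]]

num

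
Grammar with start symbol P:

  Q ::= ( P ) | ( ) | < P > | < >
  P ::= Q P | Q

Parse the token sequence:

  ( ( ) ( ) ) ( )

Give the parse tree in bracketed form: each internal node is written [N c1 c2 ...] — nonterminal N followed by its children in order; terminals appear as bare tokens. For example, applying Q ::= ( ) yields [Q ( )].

[P [Q ( [P [Q ( )] [P [Q ( )]]] )] [P [Q ( )]]]

P
Q P
( P ) P
( Q P ) P
( ( ) P ) P
( ( ) Q ) P
( ( ) ( ) ) P
( ( ) ( ) ) Q
( ( ) ( ) ) ( )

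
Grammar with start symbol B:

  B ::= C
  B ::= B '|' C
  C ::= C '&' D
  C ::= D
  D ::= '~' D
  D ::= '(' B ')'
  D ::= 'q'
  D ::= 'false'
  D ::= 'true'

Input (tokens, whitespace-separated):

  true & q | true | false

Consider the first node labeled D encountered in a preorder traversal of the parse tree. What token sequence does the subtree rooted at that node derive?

[B [B [B [C [C [D true]] & [D q]]] | [C [D true]]] | [C [D false]]]

true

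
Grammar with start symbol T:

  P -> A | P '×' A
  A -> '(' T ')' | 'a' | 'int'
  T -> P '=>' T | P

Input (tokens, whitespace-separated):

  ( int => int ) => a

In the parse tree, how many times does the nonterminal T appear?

[T [P [A ( [T [P [A int]] => [T [P [A int]]]] )]] => [T [P [A a]]]]

4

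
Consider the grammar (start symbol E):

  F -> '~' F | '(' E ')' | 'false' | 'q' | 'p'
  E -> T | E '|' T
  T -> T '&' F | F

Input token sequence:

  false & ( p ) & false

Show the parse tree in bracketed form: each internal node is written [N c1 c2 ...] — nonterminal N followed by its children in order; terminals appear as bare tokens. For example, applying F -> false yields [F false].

E
T
T & F
T & F & F
F & F & F
false & F & F
false & ( E ) & F
false & ( T ) & F
false & ( F ) & F
false & ( p ) & F
false & ( p ) & false

[E [T [T [T [F false]] & [F ( [E [T [F p]]] )]] & [F false]]]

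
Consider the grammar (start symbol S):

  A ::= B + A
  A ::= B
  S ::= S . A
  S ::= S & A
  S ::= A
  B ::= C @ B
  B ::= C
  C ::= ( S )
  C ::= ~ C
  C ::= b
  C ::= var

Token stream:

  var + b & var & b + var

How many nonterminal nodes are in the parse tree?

18

[S [S [S [A [B [C var]] + [A [B [C b]]]]] & [A [B [C var]]]] & [A [B [C b]] + [A [B [C var]]]]]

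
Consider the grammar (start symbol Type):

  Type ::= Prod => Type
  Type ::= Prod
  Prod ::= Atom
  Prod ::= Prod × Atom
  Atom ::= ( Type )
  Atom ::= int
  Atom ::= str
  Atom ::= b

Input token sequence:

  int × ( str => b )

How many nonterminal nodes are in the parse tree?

11

[Type [Prod [Prod [Atom int]] × [Atom ( [Type [Prod [Atom str]] => [Type [Prod [Atom b]]]] )]]]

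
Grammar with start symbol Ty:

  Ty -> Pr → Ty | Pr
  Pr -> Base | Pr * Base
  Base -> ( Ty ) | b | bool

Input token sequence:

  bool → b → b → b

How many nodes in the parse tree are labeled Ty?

4

[Ty [Pr [Base bool]] → [Ty [Pr [Base b]] → [Ty [Pr [Base b]] → [Ty [Pr [Base b]]]]]]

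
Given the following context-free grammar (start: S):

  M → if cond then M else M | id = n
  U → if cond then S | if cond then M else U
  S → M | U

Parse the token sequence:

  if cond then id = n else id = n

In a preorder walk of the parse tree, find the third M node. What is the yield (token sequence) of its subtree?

id = n

[S [M if cond then [M id = n] else [M id = n]]]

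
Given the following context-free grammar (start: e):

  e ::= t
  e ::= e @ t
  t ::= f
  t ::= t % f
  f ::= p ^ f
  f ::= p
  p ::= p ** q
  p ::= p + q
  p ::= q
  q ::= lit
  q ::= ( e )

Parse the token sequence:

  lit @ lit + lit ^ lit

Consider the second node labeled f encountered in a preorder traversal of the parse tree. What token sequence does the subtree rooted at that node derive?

[e [e [t [f [p [q lit]]]]] @ [t [f [p [p [q lit]] + [q lit]] ^ [f [p [q lit]]]]]]

lit + lit ^ lit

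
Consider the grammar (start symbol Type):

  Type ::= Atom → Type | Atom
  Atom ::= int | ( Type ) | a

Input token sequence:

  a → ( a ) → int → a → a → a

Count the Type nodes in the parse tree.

[Type [Atom a] → [Type [Atom ( [Type [Atom a]] )] → [Type [Atom int] → [Type [Atom a] → [Type [Atom a] → [Type [Atom a]]]]]]]

7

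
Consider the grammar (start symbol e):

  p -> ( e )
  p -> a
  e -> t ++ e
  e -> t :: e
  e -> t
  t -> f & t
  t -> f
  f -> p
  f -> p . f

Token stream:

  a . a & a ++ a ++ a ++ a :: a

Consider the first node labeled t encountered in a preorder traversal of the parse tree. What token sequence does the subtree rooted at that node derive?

a . a & a

[e [t [f [p a] . [f [p a]]] & [t [f [p a]]]] ++ [e [t [f [p a]]] ++ [e [t [f [p a]]] ++ [e [t [f [p a]]] :: [e [t [f [p a]]]]]]]]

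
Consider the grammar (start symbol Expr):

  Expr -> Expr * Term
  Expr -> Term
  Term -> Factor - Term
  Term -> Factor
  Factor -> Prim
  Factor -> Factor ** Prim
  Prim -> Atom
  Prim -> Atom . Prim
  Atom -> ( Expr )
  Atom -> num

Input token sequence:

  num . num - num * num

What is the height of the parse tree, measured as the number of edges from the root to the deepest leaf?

[Expr [Expr [Term [Factor [Prim [Atom num] . [Prim [Atom num]]]] - [Term [Factor [Prim [Atom num]]]]]] * [Term [Factor [Prim [Atom num]]]]]

7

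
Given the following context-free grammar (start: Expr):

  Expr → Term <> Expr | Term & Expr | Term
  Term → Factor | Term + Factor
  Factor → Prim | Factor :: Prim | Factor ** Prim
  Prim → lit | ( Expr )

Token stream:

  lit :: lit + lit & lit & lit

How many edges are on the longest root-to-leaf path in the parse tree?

[Expr [Term [Term [Factor [Factor [Prim lit]] :: [Prim lit]]] + [Factor [Prim lit]]] & [Expr [Term [Factor [Prim lit]]] & [Expr [Term [Factor [Prim lit]]]]]]

6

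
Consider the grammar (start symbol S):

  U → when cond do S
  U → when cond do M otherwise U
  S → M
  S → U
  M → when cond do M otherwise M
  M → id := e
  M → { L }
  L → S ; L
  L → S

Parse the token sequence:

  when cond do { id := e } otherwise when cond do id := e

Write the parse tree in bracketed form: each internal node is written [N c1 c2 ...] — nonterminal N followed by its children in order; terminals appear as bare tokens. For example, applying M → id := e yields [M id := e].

S
U
when cond do M otherwise U
when cond do { L } otherwise U
when cond do { S } otherwise U
when cond do { M } otherwise U
when cond do { id := e } otherwise U
when cond do { id := e } otherwise when cond do S
when cond do { id := e } otherwise when cond do M
when cond do { id := e } otherwise when cond do id := e

[S [U when cond do [M { [L [S [M id := e]]] }] otherwise [U when cond do [S [M id := e]]]]]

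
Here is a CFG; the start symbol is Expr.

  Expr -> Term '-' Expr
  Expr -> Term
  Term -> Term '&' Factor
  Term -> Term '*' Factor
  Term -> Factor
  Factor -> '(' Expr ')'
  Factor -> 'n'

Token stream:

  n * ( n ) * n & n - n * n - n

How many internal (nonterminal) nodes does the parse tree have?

[Expr [Term [Term [Term [Term [Factor n]] * [Factor ( [Expr [Term [Factor n]]] )]] * [Factor n]] & [Factor n]] - [Expr [Term [Term [Factor n]] * [Factor n]] - [Expr [Term [Factor n]]]]]

20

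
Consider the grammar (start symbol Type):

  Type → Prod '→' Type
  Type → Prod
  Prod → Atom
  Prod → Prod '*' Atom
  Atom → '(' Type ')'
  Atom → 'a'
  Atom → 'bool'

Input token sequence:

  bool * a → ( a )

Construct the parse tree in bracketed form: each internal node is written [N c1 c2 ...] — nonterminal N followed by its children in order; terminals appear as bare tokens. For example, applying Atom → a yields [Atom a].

Type
Prod → Type
Prod * Atom → Type
Atom * Atom → Type
bool * Atom → Type
bool * a → Type
bool * a → Prod
bool * a → Atom
bool * a → ( Type )
bool * a → ( Prod )
bool * a → ( Atom )
bool * a → ( a )

[Type [Prod [Prod [Atom bool]] * [Atom a]] → [Type [Prod [Atom ( [Type [Prod [Atom a]]] )]]]]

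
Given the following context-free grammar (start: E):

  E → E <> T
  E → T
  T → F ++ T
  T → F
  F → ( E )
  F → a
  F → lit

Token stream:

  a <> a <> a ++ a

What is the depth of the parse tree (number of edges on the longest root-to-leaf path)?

[E [E [E [T [F a]]] <> [T [F a]]] <> [T [F a] ++ [T [F a]]]]

5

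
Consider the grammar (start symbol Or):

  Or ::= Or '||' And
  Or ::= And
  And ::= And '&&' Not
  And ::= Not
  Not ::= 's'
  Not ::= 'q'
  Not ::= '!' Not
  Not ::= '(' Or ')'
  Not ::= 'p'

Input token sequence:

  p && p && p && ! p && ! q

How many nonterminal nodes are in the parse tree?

[Or [And [And [And [And [And [Not p]] && [Not p]] && [Not p]] && [Not ! [Not p]]] && [Not ! [Not q]]]]

13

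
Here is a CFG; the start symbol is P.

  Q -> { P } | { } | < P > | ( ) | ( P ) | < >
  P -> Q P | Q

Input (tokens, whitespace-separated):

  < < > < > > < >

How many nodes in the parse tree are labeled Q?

[P [Q < [P [Q < >] [P [Q < >]]] >] [P [Q < >]]]

4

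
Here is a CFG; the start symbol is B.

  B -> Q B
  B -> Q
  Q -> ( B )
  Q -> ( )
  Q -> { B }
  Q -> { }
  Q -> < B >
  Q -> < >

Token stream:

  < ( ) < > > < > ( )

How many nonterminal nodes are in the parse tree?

10

[B [Q < [B [Q ( )] [B [Q < >]]] >] [B [Q < >] [B [Q ( )]]]]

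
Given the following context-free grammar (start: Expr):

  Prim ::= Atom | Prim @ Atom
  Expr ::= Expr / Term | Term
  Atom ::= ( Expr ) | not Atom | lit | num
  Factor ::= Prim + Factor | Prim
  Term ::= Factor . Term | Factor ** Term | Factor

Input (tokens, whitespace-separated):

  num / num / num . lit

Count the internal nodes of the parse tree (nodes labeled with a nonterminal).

19

[Expr [Expr [Expr [Term [Factor [Prim [Atom num]]]]] / [Term [Factor [Prim [Atom num]]]]] / [Term [Factor [Prim [Atom num]]] . [Term [Factor [Prim [Atom lit]]]]]]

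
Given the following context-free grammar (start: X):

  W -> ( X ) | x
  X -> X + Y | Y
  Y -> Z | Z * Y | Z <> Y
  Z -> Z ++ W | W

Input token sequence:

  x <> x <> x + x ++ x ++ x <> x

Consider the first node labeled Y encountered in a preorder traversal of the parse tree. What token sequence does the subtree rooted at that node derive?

x <> x <> x

[X [X [Y [Z [W x]] <> [Y [Z [W x]] <> [Y [Z [W x]]]]]] + [Y [Z [Z [Z [W x]] ++ [W x]] ++ [W x]] <> [Y [Z [W x]]]]]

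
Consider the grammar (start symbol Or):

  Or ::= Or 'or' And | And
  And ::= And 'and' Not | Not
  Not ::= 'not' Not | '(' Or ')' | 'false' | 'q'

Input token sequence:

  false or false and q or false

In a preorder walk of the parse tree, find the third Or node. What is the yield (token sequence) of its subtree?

[Or [Or [Or [And [Not false]]] or [And [And [Not false]] and [Not q]]] or [And [Not false]]]

false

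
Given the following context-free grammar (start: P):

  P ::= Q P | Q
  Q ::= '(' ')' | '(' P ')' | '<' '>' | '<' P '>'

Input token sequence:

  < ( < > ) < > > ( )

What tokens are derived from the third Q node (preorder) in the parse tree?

[P [Q < [P [Q ( [P [Q < >]] )] [P [Q < >]]] >] [P [Q ( )]]]

< >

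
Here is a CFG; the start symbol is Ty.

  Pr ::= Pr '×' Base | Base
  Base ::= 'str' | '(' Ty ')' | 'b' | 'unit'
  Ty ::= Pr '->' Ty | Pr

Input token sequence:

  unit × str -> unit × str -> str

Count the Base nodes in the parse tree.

5

[Ty [Pr [Pr [Base unit]] × [Base str]] -> [Ty [Pr [Pr [Base unit]] × [Base str]] -> [Ty [Pr [Base str]]]]]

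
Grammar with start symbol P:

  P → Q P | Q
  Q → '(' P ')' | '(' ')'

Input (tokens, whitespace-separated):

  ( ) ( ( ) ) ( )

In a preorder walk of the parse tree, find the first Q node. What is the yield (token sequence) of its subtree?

( )

[P [Q ( )] [P [Q ( [P [Q ( )]] )] [P [Q ( )]]]]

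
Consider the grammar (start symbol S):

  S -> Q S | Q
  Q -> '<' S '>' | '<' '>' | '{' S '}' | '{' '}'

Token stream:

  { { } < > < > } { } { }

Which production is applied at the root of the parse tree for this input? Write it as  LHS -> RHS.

[S [Q { [S [Q { }] [S [Q < >] [S [Q < >]]]] }] [S [Q { }] [S [Q { }]]]]

S -> Q S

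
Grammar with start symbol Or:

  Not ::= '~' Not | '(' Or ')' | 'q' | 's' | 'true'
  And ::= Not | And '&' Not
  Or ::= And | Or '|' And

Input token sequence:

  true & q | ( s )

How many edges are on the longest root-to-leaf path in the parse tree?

[Or [Or [And [And [Not true]] & [Not q]]] | [And [Not ( [Or [And [Not s]]] )]]]

6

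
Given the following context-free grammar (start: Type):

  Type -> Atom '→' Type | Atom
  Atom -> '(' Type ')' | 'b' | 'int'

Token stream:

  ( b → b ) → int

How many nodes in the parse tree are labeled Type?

4

[Type [Atom ( [Type [Atom b] → [Type [Atom b]]] )] → [Type [Atom int]]]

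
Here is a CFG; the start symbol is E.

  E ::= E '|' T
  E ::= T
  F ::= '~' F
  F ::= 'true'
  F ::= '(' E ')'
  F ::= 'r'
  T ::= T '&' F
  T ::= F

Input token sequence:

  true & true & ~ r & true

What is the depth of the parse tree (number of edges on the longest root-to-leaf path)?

[E [T [T [T [T [F true]] & [F true]] & [F ~ [F r]]] & [F true]]]

6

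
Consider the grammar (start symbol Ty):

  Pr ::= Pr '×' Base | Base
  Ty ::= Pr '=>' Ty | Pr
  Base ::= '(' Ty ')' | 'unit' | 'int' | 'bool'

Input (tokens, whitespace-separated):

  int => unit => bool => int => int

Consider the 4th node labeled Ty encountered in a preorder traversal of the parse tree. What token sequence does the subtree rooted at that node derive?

int => int

[Ty [Pr [Base int]] => [Ty [Pr [Base unit]] => [Ty [Pr [Base bool]] => [Ty [Pr [Base int]] => [Ty [Pr [Base int]]]]]]]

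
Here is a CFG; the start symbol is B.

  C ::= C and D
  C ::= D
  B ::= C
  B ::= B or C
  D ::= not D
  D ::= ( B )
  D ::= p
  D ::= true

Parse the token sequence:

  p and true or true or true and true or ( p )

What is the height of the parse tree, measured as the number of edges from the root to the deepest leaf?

7

[B [B [B [B [C [C [D p]] and [D true]]] or [C [D true]]] or [C [C [D true]] and [D true]]] or [C [D ( [B [C [D p]]] )]]]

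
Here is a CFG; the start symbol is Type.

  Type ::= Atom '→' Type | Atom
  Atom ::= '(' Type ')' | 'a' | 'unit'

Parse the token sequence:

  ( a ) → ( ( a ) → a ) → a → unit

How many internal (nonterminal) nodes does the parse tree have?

[Type [Atom ( [Type [Atom a]] )] → [Type [Atom ( [Type [Atom ( [Type [Atom a]] )] → [Type [Atom a]]] )] → [Type [Atom a] → [Type [Atom unit]]]]]

16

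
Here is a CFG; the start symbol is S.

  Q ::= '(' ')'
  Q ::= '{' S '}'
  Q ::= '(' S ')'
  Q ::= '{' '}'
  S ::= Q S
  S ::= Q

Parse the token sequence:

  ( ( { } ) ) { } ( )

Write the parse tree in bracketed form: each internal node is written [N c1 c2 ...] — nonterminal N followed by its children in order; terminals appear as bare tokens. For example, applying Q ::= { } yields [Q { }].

S
Q S
( S ) S
( Q ) S
( ( S ) ) S
( ( Q ) ) S
( ( { } ) ) S
( ( { } ) ) Q S
( ( { } ) ) { } S
( ( { } ) ) { } Q
( ( { } ) ) { } ( )

[S [Q ( [S [Q ( [S [Q { }]] )]] )] [S [Q { }] [S [Q ( )]]]]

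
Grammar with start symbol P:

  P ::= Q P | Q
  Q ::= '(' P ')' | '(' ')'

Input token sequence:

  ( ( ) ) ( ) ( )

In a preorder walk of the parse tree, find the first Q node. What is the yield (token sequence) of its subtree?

( ( ) )

[P [Q ( [P [Q ( )]] )] [P [Q ( )] [P [Q ( )]]]]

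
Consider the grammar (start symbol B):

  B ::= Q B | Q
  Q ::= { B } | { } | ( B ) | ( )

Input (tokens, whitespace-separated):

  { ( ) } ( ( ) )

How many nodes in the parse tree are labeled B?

4

[B [Q { [B [Q ( )]] }] [B [Q ( [B [Q ( )]] )]]]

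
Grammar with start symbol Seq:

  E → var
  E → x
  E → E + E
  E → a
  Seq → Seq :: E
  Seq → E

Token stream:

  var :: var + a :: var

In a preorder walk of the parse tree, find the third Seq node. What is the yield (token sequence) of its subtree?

[Seq [Seq [Seq [E var]] :: [E [E var] + [E a]]] :: [E var]]

var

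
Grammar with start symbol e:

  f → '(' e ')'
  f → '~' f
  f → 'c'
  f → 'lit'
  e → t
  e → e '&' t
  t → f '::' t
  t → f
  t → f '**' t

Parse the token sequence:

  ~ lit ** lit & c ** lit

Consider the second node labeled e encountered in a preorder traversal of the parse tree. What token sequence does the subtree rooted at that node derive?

[e [e [t [f ~ [f lit]] ** [t [f lit]]]] & [t [f c] ** [t [f lit]]]]

~ lit ** lit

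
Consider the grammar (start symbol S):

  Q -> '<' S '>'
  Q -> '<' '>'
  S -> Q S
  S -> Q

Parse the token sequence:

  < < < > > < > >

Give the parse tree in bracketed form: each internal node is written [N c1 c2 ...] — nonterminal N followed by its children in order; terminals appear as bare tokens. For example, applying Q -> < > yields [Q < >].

[S [Q < [S [Q < [S [Q < >]] >] [S [Q < >]]] >]]

S
Q
< S >
< Q S >
< < S > S >
< < Q > S >
< < < > > S >
< < < > > Q >
< < < > > < > >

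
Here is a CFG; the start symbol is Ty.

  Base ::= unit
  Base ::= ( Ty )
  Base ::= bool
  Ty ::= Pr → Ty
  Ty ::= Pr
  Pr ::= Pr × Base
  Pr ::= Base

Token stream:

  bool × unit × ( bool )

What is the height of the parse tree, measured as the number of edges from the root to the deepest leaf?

[Ty [Pr [Pr [Pr [Base bool]] × [Base unit]] × [Base ( [Ty [Pr [Base bool]]] )]]]

6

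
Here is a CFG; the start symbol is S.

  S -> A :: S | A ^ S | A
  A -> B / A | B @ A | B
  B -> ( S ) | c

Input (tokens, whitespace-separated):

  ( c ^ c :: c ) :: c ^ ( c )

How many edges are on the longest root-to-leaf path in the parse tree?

8

[S [A [B ( [S [A [B c]] ^ [S [A [B c]] :: [S [A [B c]]]]] )]] :: [S [A [B c]] ^ [S [A [B ( [S [A [B c]]] )]]]]]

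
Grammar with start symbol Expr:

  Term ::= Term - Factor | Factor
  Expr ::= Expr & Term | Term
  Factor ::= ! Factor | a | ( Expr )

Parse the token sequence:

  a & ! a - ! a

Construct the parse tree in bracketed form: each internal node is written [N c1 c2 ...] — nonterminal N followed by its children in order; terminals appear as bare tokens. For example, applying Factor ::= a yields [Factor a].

[Expr [Expr [Term [Factor a]]] & [Term [Term [Factor ! [Factor a]]] - [Factor ! [Factor a]]]]

Expr
Expr & Term
Term & Term
Factor & Term
a & Term
a & Term - Factor
a & Factor - Factor
a & ! Factor - Factor
a & ! a - Factor
a & ! a - ! Factor
a & ! a - ! a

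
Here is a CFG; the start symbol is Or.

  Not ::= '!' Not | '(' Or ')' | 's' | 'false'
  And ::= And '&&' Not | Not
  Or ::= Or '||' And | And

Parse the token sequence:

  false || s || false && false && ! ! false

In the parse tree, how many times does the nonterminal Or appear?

[Or [Or [Or [And [Not false]]] || [And [Not s]]] || [And [And [And [Not false]] && [Not false]] && [Not ! [Not ! [Not false]]]]]

3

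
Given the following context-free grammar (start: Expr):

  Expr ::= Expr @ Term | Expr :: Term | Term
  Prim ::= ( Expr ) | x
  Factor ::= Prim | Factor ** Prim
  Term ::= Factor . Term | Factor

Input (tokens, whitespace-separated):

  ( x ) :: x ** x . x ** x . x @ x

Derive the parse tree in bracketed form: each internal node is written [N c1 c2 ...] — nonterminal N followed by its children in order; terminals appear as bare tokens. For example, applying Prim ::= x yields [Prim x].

[Expr [Expr [Expr [Term [Factor [Prim ( [Expr [Term [Factor [Prim x]]]] )]]]] :: [Term [Factor [Factor [Prim x]] ** [Prim x]] . [Term [Factor [Factor [Prim x]] ** [Prim x]] . [Term [Factor [Prim x]]]]]] @ [Term [Factor [Prim x]]]]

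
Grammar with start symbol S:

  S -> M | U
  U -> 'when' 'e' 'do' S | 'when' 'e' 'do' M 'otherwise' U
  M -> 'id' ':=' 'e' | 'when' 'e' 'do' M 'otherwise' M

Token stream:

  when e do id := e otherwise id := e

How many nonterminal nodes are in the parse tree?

[S [M when e do [M id := e] otherwise [M id := e]]]

4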